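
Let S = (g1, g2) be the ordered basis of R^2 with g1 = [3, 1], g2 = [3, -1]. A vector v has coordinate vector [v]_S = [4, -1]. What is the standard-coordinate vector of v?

[9, 5]

By definition v = 4g1 - g2.
Summing componentwise gives [9, 5].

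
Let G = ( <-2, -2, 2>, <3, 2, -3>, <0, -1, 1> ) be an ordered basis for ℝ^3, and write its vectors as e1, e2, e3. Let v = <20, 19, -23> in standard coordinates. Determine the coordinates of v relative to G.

<-4, 4, -3>

Write v = c_1 e1 + ... + c_3 e3 and solve for the c_i.
Gaussian elimination on [M | v] yields c = (-4, 4, -3).
Check: -4e1 + 4e2 - 3e3 = <20, 19, -23>.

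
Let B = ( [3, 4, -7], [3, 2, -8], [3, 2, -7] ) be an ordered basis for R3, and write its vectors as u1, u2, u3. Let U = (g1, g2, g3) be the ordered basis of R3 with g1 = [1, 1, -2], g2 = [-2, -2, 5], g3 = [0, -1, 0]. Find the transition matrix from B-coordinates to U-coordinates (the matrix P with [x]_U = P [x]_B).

Column j of P is [uj]_U, since P maps B-coordinates to U-coordinates.
Expressing u1 in U: u1 = g1 - g2 - g3, so column 1 of P is [1, -1, -1].
Doing the same for each uj gives P = [[1, -1, 1], [-1, -2, -1], [-1, 1, 1]].

[[1, -1, 1], [-1, -2, -1], [-1, 1, 1]]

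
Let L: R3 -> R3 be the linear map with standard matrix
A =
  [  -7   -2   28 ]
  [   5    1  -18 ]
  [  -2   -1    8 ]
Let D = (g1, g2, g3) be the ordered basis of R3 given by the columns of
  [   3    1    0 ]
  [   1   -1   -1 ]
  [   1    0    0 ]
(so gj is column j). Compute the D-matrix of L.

[[1, -1, 1], [2, -2, -1], [1, -3, 3]]

Let P have columns g1, ..., g3. Then [L]_D = P^(-1) A P.
Here det P = -1, so P^(-1) is integer; computing A P first and then P^(-1)(A P) gives [[1, -1, 1], [2, -2, -1], [1, -3, 3]].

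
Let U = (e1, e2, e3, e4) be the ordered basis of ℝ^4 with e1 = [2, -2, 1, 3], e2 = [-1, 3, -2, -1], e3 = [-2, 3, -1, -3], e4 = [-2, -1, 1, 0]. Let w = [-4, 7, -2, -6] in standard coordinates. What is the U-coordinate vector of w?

We seek scalars with c_1 e1 + ... + c_4 e4 = w; equivalently solve M c = w where the columns of M are e1, ..., e4.
Solving this 4x4 system gives c = (1, 0, 3, 0).
Check: e1 + 0·e2 + 3e3 + 0·e4 = [-4, 7, -2, -6].

[1, 0, 3, 0]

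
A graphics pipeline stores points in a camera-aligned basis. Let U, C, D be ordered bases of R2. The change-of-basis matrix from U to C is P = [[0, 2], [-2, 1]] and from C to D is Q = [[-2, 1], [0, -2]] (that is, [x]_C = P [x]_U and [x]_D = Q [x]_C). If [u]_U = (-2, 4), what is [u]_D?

First [u]_C = P [u]_U = (8, 8).
Then [u]_D = Q [u]_C = (-8, -16).

(-8, -16)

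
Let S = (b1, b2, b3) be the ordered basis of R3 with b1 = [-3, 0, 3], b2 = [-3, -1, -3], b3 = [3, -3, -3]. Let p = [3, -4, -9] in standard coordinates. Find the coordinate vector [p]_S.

[p]_S is the unique c with M c = p, where M has columns b1, ..., b3.
Row-reducing the augmented matrix [M | p] gives c = (-1, 1, 1).
Check: -b1 + b2 + b3 = [3, -4, -9].

[-1, 1, 1]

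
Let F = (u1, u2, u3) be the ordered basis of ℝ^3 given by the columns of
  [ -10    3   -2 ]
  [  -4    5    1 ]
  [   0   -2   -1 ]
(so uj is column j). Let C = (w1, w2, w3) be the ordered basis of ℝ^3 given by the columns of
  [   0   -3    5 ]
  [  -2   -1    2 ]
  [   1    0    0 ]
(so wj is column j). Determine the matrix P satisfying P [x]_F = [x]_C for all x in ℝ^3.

[[0, -2, -1], [0, -1, -1], [-2, 0, -1]]

Column j of P is [uj]_C, since P maps F-coordinates to C-coordinates.
Expressing u1 in C: u1 = 0·w1 + 0·w2 - 2w3, so column 1 of P is [0, 0, -2].
Doing the same for each uj gives P = [[0, -2, -1], [0, -1, -1], [-2, 0, -1]].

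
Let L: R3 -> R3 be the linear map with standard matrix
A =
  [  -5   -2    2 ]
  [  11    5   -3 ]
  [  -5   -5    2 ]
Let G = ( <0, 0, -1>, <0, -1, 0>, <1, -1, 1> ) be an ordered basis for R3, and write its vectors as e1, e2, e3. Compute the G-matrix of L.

[[0, -3, -3], [-1, 3, -2], [-2, 2, -1]]

Let P have columns e1, ..., e3. Then [L]_G = P^(-1) A P.
Here det P = -1, so P^(-1) is integer; computing A P first and then P^(-1)(A P) gives [[0, -3, -3], [-1, 3, -2], [-2, 2, -1]].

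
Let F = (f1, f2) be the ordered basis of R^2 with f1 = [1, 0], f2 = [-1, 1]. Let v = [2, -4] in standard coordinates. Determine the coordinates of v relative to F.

Write v = c_1 f1 + c_2 f2 and solve for the c_i.
System: c_1 - c_2 = 2, 0c_1 + c_2 = -4; solving gives c_1 = -2, c_2 = -4.
Check: -2f1 - 4f2 = [2, -4].

[-2, -4]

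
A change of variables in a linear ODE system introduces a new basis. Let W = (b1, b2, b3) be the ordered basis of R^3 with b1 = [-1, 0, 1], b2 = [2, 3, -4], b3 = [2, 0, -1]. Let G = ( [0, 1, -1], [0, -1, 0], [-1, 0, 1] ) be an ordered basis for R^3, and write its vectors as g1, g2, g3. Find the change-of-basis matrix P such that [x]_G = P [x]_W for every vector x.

Take x = bj: its W-coordinates are the j-th standard unit vector, so P e_j — column j of P — equals [bj]_G.
b1 = 0·g1 + 0·g2 + g3, giving column 1 = [0, 0, 1]; repeating for each j gives P = [[0, 2, -1], [0, -1, -1], [1, -2, -2]].

[[0, 2, -1], [0, -1, -1], [1, -2, -2]]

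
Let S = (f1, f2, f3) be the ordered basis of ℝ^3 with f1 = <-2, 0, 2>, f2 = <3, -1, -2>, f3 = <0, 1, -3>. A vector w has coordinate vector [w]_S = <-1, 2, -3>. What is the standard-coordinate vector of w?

The coordinates say w = -f1 + 2f2 - 3f3; adding the scaled basis vectors gives <8, -5, 3>.

<8, -5, 3>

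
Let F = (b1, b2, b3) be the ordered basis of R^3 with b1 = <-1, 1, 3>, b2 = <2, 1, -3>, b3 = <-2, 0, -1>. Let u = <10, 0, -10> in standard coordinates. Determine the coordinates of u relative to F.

We seek scalars with c_1 b1 + ... + c_3 b3 = u; equivalently solve M c = u where the columns of M are b1, ..., b3.
Solving this 3x3 system gives c = (-2, 2, -2).
Check: -2b1 + 2b2 - 2b3 = <10, 0, -10>.

<-2, 2, -2>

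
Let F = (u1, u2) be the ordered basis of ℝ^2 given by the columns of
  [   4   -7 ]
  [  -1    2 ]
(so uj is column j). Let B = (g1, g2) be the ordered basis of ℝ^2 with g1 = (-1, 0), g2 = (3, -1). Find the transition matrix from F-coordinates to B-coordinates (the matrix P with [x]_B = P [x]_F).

[[-1, 1], [1, -2]]

Column j of P is [uj]_B, since P maps F-coordinates to B-coordinates.
Expressing u1 in B: u1 = -g1 + g2, so column 1 of P is (-1, 1).
Doing the same for each uj gives P = [[-1, 1], [1, -2]].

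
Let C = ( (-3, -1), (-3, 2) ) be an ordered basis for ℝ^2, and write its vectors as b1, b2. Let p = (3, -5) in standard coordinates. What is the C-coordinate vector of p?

Write p = c_1 b1 + c_2 b2 and solve for the c_i.
System: -3c_1 - 3c_2 = 3, -c_1 + 2c_2 = -5; solving gives c_1 = 1, c_2 = -2.
Check: b1 - 2b2 = (3, -5).

(1, -2)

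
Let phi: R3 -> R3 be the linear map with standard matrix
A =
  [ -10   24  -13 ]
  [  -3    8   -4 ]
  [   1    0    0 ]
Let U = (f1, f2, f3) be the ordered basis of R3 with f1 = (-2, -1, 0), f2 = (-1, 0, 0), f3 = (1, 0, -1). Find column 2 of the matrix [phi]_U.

(-3, -3, 1)

Column 2 of [phi]_U is the U-coordinate vector of phi(f2).
In standard coordinates phi(f2) = A f2 = (10, 3, -1).
Converting to U: (10, 3, -1) = -3f1 - 3f2 + f3, so the coordinate vector is (-3, -3, 1).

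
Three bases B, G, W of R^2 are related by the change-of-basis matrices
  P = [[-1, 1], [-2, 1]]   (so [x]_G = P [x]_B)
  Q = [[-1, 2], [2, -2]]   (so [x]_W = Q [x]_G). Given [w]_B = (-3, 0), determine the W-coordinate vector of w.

Composing the changes, [w]_W = Q P [w]_B.
Q P = [[-3, 1], [2, 0]]; applying this to (-3, 0) gives (9, -6).

(9, -6)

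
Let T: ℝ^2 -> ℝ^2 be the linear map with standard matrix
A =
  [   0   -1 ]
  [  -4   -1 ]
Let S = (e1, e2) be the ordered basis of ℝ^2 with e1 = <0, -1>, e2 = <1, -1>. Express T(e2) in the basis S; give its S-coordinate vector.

<2, 1>

Compute T(e2) = A e2 = <1, -3> in standard coordinates.
Then write this in S-coordinates: solve for y in y_1 e1 + y_2 e2 = <1, -3>.
This gives y = <2, 1>, which is column 2 of [T]_S.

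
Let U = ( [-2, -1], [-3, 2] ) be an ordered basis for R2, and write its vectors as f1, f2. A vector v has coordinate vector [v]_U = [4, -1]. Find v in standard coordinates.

The coordinates say v = 4f1 - f2; adding the scaled basis vectors gives [-5, -6].

[-5, -6]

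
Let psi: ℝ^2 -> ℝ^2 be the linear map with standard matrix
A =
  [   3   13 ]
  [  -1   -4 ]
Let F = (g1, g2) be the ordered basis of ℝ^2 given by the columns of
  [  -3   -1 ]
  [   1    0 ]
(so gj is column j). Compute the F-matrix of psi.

[[-1, 1], [-1, 0]]

Let P have columns g1, g2. Then [psi]_F = P^(-1) A P.
Here det P = 1, so P^(-1) is integer; computing A P first and then P^(-1)(A P) gives [[-1, 1], [-1, 0]].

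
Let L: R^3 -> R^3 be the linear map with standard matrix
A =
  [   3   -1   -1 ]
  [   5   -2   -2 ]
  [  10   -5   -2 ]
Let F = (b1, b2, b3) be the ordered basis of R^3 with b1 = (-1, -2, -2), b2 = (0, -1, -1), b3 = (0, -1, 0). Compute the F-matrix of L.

[[-1, -2, -1], [-2, -3, -3], [1, 3, 3]]

Let P have columns b1, ..., b3. Then [L]_F = P^(-1) A P.
Here det P = 1, so P^(-1) is integer; computing A P first and then P^(-1)(A P) gives [[-1, -2, -1], [-2, -3, -3], [1, 3, 3]].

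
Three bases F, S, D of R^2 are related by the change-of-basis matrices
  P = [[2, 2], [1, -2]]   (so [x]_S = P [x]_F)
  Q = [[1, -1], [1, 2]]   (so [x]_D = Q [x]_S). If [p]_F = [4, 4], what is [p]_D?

[20, 8]

Apply P to get S-coordinates [16, -4], then Q to get D-coordinates.
The result is [p]_D = [20, 8].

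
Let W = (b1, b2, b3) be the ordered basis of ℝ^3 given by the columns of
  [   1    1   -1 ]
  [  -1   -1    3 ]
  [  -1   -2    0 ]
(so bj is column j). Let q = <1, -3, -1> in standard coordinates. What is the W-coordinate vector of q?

<-1, 1, -1>

Write q = c_1 b1 + ... + c_3 b3 and solve for the c_i.
Row-reducing the augmented matrix [M | q] gives c = (-1, 1, -1).
Check: -b1 + b2 - b3 = <1, -3, -1>.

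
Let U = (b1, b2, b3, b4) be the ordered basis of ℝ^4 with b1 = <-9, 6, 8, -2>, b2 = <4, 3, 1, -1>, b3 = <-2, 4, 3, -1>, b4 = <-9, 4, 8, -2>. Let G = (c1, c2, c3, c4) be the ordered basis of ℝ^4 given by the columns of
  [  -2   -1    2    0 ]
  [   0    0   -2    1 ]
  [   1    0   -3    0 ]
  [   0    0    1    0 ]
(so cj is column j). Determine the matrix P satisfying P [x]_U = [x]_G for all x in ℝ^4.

Take x = bj: its U-coordinates are the j-th standard unit vector, so P e_j — column j of P — equals [bj]_G.
b1 = 2c1 + c2 - 2c3 + 2c4, giving column 1 = <2, 1, -2, 2>; repeating for each j gives P = [[2, -2, 0, 2], [1, -2, 0, 1], [-2, -1, -1, -2], [2, 1, 2, 0]].

[[2, -2, 0, 2], [1, -2, 0, 1], [-2, -1, -1, -2], [2, 1, 2, 0]]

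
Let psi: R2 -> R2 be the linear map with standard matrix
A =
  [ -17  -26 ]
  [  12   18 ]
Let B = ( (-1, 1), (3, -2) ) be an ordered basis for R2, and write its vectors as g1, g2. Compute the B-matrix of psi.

With P the matrix whose columns are g1, g2, [psi]_B = P^(-1) A P.
Column by column: psi(g1) = A g1 = (-9, 6); its B-coordinates (0, -3) give column 1.
Continuing for each basis vector yields [psi]_B = [[0, 2], [-3, 1]].

[[0, 2], [-3, 1]]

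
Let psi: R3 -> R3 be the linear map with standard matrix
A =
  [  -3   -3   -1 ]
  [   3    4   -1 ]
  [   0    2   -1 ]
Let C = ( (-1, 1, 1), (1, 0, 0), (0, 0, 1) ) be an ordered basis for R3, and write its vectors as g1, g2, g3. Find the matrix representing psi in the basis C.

[[0, 3, -1], [-1, 0, -2], [1, -3, 0]]

With P the matrix whose columns are g1, ..., g3, [psi]_C = P^(-1) A P.
Column by column: psi(g1) = A g1 = (-1, 0, 1); its C-coordinates (0, -1, 1) give column 1.
Continuing for each basis vector yields [psi]_C = [[0, 3, -1], [-1, 0, -2], [1, -3, 0]].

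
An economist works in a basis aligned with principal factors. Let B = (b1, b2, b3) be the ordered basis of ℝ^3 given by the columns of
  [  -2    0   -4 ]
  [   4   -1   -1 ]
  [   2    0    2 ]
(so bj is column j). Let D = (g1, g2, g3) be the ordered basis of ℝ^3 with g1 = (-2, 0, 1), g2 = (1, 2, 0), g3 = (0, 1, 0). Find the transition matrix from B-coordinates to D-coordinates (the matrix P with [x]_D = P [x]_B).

Take x = bj: its B-coordinates are the j-th standard unit vector, so P e_j — column j of P — equals [bj]_D.
b1 = 2g1 + 2g2 + 0·g3, giving column 1 = (2, 2, 0); repeating for each j gives P = [[2, 0, 2], [2, 0, 0], [0, -1, -1]].

[[2, 0, 2], [2, 0, 0], [0, -1, -1]]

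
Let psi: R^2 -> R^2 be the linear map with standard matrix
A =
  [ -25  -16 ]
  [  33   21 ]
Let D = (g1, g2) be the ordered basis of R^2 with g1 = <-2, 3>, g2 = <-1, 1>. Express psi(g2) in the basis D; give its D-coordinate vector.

<-3, -3>

Compute psi(g2) = A g2 = <9, -12> in standard coordinates.
Then write this in D-coordinates: solve for y in y_1 g1 + y_2 g2 = <9, -12>.
This gives y = <-3, -3>, which is column 2 of [psi]_D.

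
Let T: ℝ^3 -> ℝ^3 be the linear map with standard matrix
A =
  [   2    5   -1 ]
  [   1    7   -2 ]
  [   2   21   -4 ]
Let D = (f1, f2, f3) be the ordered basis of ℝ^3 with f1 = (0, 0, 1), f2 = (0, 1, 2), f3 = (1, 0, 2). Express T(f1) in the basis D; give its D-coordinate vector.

Column 1 of [T]_D is the D-coordinate vector of T(f1).
In standard coordinates T(f1) = A f1 = (-1, -2, -4).
Converting to D: (-1, -2, -4) = 2f1 - 2f2 - f3, so the coordinate vector is (2, -2, -1).

(2, -2, -1)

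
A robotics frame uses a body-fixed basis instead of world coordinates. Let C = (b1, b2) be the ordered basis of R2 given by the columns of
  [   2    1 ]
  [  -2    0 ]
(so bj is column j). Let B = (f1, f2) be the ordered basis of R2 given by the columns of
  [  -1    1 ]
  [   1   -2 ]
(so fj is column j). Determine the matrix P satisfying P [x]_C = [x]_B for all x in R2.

Let M have columns bj and N have columns fj. Then for every x, N [x]_B = x = M [x]_C, so P = N^(-1) M.
Since det N = 1, N^(-1) has integer entries; multiplying gives P = [[-2, -2], [0, -1]].

[[-2, -2], [0, -1]]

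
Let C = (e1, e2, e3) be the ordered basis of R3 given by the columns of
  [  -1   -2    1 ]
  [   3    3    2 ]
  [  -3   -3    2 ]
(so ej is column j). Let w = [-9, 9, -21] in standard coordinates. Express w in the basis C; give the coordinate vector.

We seek scalars with c_1 e1 + ... + c_3 e3 = w; equivalently solve M c = w where the columns of M are e1, ..., e3.
Row-reducing the augmented matrix [M | w] gives c = (4, 1, -3).
Check: 4e1 + e2 - 3e3 = [-9, 9, -21].

[4, 1, -3]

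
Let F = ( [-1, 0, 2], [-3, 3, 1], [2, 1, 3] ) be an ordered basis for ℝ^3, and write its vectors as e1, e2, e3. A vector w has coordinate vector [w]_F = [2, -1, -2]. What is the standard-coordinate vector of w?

[-3, -5, -3]

By definition w = 2e1 - e2 - 2e3.
Summing componentwise gives [-3, -5, -3].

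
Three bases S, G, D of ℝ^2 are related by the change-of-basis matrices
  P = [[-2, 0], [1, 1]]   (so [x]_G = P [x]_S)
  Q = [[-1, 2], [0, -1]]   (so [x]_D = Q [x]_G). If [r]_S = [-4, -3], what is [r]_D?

[-22, 7]

Composing the changes, [r]_D = Q P [r]_S.
Q P = [[4, 2], [-1, -1]]; applying this to [-4, -3] gives [-22, 7].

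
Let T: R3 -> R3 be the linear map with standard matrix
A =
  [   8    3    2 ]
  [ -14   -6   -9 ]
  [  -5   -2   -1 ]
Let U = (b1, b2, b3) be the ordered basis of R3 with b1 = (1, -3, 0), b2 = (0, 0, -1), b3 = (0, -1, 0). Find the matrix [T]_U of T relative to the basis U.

[[-1, -2, -3], [-1, -1, -2], [-1, -3, 3]]

The j-th column of [T]_U is [T(bj)]_U.
T(b1) = A b1 = (-1, 4, 1) = -b1 - b2 - b3, so column 1 is (-1, -1, -1).
Repeating for b2, b3 and assembling the columns gives [[-1, -2, -3], [-1, -1, -2], [-1, -3, 3]].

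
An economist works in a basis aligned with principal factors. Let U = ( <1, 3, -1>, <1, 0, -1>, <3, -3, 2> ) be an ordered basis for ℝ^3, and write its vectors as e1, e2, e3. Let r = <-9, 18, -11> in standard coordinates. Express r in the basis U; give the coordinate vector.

We seek scalars with c_1 e1 + ... + c_3 e3 = r; equivalently solve M c = r where the columns of M are e1, ..., e3.
Row-reducing the augmented matrix [M | r] gives c = (2, 1, -4).
Check: 2e1 + e2 - 4e3 = <-9, 18, -11>.

<2, 1, -4>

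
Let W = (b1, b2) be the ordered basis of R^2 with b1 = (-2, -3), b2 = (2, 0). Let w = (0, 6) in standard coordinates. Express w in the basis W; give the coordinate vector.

[w]_W is the unique c with M c = w, where M has columns b1, b2.
System: -2c_1 + 2c_2 = 0, -3c_1 + 0c_2 = 6; solving gives c_1 = -2, c_2 = -2.
Check: -2b1 - 2b2 = (0, 6).

(-2, -2)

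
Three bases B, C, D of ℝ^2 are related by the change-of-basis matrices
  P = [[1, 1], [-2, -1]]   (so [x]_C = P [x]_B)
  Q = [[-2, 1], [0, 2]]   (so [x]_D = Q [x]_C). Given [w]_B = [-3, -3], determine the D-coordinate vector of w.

Composing the changes, [w]_D = Q P [w]_B.
Q P = [[-4, -3], [-4, -2]]; applying this to [-3, -3] gives [21, 18].

[21, 18]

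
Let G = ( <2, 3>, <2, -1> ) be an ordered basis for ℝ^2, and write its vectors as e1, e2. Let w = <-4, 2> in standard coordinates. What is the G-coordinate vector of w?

<0, -2>

Write w = c_1 e1 + c_2 e2 and solve for the c_i.
System: 2c_1 + 2c_2 = -4, 3c_1 - c_2 = 2; solving gives c_1 = 0, c_2 = -2.
Check: 0·e1 - 2e2 = <-4, 2>.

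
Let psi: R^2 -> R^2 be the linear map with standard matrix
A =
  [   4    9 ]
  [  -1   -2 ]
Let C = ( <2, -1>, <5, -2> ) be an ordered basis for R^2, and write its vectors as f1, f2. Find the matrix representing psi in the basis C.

[[2, 1], [-1, 0]]

The j-th column of [psi]_C is [psi(fj)]_C.
psi(f1) = A f1 = <-1, 0> = 2f1 - f2, so column 1 is <2, -1>.
Repeating for f2 and assembling the columns gives [[2, 1], [-1, 0]].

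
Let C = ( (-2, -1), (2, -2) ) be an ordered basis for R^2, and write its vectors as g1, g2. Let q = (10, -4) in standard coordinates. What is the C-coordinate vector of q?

(-2, 3)

We seek scalars with c_1 g1 + c_2 g2 = q; equivalently solve M c = q where the columns of M are g1, g2.
System: -2c_1 + 2c_2 = 10, -c_1 - 2c_2 = -4; solving gives c_1 = -2, c_2 = 3.
Check: -2g1 + 3g2 = (10, -4).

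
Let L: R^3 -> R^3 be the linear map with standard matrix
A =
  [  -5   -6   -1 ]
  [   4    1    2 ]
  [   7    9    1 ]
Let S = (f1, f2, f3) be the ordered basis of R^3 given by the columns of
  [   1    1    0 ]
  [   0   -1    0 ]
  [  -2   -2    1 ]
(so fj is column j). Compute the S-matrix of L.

[[-3, 2, 1], [0, 1, -2], [-1, 2, -1]]

The j-th column of [L]_S is [L(fj)]_S.
L(f1) = A f1 = <-3, 0, 5> = -3f1 + 0·f2 - f3, so column 1 is <-3, 0, -1>.
Repeating for f2, f3 and assembling the columns gives [[-3, 2, 1], [0, 1, -2], [-1, 2, -1]].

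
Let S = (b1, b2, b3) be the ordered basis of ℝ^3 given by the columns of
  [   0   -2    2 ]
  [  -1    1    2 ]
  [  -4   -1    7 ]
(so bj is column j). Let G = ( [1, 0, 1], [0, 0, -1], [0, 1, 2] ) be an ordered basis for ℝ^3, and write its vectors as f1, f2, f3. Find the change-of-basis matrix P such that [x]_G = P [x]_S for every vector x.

[[0, -2, 2], [2, 1, -1], [-1, 1, 2]]

Let M have columns bj and N have columns fj. Then for every x, N [x]_G = x = M [x]_S, so P = N^(-1) M.
Since det N = 1, N^(-1) has integer entries; multiplying gives P = [[0, -2, 2], [2, 1, -1], [-1, 1, 2]].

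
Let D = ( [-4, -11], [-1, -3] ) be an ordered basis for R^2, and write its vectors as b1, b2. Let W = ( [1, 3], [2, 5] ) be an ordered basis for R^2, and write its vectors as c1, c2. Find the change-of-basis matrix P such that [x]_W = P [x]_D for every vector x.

Let M have columns bj and N have columns cj. Then for every x, N [x]_W = x = M [x]_D, so P = N^(-1) M.
Since det N = -1, N^(-1) has integer entries; multiplying gives P = [[-2, -1], [-1, 0]].

[[-2, -1], [-1, 0]]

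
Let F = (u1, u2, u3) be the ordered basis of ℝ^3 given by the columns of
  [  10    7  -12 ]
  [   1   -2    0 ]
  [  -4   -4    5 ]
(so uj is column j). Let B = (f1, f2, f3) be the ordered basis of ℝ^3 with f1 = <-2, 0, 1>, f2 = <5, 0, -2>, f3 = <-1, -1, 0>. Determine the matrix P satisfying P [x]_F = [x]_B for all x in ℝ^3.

[[-2, -2, 1], [1, 1, -2], [-1, 2, 0]]

Column j of P is [uj]_B, since P maps F-coordinates to B-coordinates.
Expressing u1 in B: u1 = -2f1 + f2 - f3, so column 1 of P is <-2, 1, -1>.
Doing the same for each uj gives P = [[-2, -2, 1], [1, 1, -2], [-1, 2, 0]].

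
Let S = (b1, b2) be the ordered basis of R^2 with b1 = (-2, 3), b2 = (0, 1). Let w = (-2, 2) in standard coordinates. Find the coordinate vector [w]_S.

(1, -1)

We seek scalars with c_1 b1 + c_2 b2 = w; equivalently solve M c = w where the columns of M are b1, b2.
System: -2c_1 + 0c_2 = -2, 3c_1 + c_2 = 2; solving gives c_1 = 1, c_2 = -1.
Check: b1 - b2 = (-2, 2).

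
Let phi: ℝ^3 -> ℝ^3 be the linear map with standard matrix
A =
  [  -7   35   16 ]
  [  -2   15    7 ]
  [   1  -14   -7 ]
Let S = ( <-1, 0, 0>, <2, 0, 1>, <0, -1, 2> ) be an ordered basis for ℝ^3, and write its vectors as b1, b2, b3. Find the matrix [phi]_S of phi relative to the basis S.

[[-1, 0, -1], [3, 1, -2], [-2, -3, 1]]

The j-th column of [phi]_S is [phi(bj)]_S.
phi(b1) = A b1 = <7, 2, -1> = -b1 + 3b2 - 2b3, so column 1 is <-1, 3, -2>.
Repeating for b2, b3 and assembling the columns gives [[-1, 0, -1], [3, 1, -2], [-2, -3, 1]].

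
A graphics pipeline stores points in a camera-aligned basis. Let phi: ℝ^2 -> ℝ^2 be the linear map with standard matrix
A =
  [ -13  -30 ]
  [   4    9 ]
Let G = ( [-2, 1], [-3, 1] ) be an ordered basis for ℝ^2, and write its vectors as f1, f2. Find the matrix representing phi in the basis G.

Let P have columns f1, f2. Then [phi]_G = P^(-1) A P.
Here det P = 1, so P^(-1) is integer; computing A P first and then P^(-1)(A P) gives [[-1, 0], [2, -3]].

[[-1, 0], [2, -3]]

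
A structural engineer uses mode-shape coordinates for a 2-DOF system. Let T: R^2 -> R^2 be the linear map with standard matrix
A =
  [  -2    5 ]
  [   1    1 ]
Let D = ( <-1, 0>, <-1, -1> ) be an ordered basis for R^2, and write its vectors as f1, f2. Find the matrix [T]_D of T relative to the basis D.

The j-th column of [T]_D is [T(fj)]_D.
T(f1) = A f1 = <2, -1> = -3f1 + f2, so column 1 is <-3, 1>.
Repeating for f2 and assembling the columns gives [[-3, 1], [1, 2]].

[[-3, 1], [1, 2]]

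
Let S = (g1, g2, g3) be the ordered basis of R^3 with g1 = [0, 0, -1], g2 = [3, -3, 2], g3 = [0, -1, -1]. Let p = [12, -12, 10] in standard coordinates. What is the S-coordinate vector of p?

[-2, 4, 0]

Write p = c_1 g1 + ... + c_3 g3 and solve for the c_i.
Row-reducing the augmented matrix [M | p] gives c = (-2, 4, 0).
Check: -2g1 + 4g2 + 0·g3 = [12, -12, 10].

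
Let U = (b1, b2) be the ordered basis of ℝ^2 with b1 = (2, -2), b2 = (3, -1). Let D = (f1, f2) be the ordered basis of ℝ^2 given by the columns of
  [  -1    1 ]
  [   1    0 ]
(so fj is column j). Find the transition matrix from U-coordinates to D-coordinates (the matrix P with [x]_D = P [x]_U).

Let M have columns bj and N have columns fj. Then for every x, N [x]_D = x = M [x]_U, so P = N^(-1) M.
Since det N = -1, N^(-1) has integer entries; multiplying gives P = [[-2, -1], [0, 2]].

[[-2, -1], [0, 2]]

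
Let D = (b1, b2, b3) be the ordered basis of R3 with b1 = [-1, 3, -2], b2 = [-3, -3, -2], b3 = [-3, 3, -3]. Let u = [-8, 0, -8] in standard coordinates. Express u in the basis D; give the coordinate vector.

[2, 2, 0]

We seek scalars with c_1 b1 + ... + c_3 b3 = u; equivalently solve M c = u where the columns of M are b1, ..., b3.
Row-reducing the augmented matrix [M | u] gives c = (2, 2, 0).
Check: 2b1 + 2b2 + 0·b3 = [-8, 0, -8].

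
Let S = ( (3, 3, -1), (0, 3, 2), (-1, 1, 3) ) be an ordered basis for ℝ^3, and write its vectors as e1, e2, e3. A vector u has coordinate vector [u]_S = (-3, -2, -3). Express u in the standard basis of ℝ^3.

u = M [u]_S, where M has columns e1, ..., e3.
Carrying out the matrix-vector product, u = (-6, -18, -10).

(-6, -18, -10)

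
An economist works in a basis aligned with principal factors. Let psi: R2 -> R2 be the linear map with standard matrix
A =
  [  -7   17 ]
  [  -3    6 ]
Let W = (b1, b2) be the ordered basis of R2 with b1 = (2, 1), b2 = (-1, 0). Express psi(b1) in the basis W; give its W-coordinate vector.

(0, -3)

Column 1 of [psi]_W is the W-coordinate vector of psi(b1).
In standard coordinates psi(b1) = A b1 = (3, 0).
Converting to W: (3, 0) = 0·b1 - 3b2, so the coordinate vector is (0, -3).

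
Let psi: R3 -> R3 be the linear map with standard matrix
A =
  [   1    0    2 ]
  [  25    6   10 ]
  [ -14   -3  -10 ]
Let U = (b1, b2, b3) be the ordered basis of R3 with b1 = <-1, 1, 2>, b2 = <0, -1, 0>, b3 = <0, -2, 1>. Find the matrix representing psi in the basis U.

The j-th column of [psi]_U is [psi(bj)]_U.
psi(b1) = A b1 = <3, 1, -9> = -3b1 + 2b2 - 3b3, so column 1 is <-3, 2, -3>.
Repeating for b2, b3 and assembling the columns gives [[-3, 0, -2], [2, 0, 0], [-3, 3, 0]].

[[-3, 0, -2], [2, 0, 0], [-3, 3, 0]]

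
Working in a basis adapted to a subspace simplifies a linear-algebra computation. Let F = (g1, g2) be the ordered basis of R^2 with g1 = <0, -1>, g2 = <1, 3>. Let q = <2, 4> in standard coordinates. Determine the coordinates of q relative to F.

Write q = c_1 g1 + c_2 g2 and solve for the c_i.
System: 0c_1 + c_2 = 2, -c_1 + 3c_2 = 4; solving gives c_1 = 2, c_2 = 2.
Check: 2g1 + 2g2 = <2, 4>.

<2, 2>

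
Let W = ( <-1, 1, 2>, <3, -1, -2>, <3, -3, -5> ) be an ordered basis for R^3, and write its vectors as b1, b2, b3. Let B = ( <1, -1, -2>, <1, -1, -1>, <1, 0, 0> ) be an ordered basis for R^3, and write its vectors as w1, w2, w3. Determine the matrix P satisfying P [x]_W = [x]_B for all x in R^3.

[[-1, 1, 2], [0, 0, 1], [0, 2, 0]]

Let M have columns bj and N have columns wj. Then for every x, N [x]_B = x = M [x]_W, so P = N^(-1) M.
Since det N = -1, N^(-1) has integer entries; multiplying gives P = [[-1, 1, 2], [0, 0, 1], [0, 2, 0]].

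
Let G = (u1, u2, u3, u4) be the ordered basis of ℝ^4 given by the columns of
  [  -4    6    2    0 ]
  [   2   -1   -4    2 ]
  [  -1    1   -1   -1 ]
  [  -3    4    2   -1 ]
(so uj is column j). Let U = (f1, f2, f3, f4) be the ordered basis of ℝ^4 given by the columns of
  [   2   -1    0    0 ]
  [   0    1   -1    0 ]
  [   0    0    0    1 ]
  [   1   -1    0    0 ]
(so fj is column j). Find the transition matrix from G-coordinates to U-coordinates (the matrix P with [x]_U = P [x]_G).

[[-1, 2, 0, 1], [2, -2, -2, 2], [0, -1, 2, 0], [-1, 1, -1, -1]]

Take x = uj: its G-coordinates are the j-th standard unit vector, so P e_j — column j of P — equals [uj]_U.
u1 = -f1 + 2f2 + 0·f3 - f4, giving column 1 = [-1, 2, 0, -1]; repeating for each j gives P = [[-1, 2, 0, 1], [2, -2, -2, 2], [0, -1, 2, 0], [-1, 1, -1, -1]].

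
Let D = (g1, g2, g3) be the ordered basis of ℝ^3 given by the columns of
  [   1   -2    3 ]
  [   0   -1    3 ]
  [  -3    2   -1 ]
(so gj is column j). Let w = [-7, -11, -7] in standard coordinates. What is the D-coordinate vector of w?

Write w = c_1 g1 + ... + c_3 g3 and solve for the c_i.
Solving this 3x3 system gives c = (3, -1, -4).
Check: 3g1 - g2 - 4g3 = [-7, -11, -7].

[3, -1, -4]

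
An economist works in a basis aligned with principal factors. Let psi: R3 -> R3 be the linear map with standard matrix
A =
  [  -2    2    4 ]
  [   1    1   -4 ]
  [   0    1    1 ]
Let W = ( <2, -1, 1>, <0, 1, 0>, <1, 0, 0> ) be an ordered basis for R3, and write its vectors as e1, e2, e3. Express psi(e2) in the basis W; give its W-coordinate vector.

Column 2 of [psi]_W is the W-coordinate vector of psi(e2).
In standard coordinates psi(e2) = A e2 = <2, 1, 1>.
Converting to W: <2, 1, 1> = e1 + 2e2 + 0·e3, so the coordinate vector is <1, 2, 0>.

<1, 2, 0>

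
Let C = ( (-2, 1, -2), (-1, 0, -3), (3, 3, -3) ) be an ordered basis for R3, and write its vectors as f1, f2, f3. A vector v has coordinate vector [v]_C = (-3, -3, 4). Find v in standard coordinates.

The coordinates say v = -3f1 - 3f2 + 4f3; adding the scaled basis vectors gives (21, 9, 3).

(21, 9, 3)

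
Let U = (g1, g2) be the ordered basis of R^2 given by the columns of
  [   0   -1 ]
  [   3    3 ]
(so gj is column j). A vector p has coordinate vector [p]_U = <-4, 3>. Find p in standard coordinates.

By definition p = -4g1 + 3g2.
Summing componentwise gives <-3, -3>.

<-3, -3>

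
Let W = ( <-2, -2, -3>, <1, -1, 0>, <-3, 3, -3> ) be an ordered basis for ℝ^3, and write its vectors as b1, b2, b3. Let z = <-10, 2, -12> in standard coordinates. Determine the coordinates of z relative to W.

<2, 0, 2>

We seek scalars with c_1 b1 + ... + c_3 b3 = z; equivalently solve M c = z where the columns of M are b1, ..., b3.
Row-reducing the augmented matrix [M | z] gives c = (2, 0, 2).
Check: 2b1 + 0·b2 + 2b3 = <-10, 2, -12>.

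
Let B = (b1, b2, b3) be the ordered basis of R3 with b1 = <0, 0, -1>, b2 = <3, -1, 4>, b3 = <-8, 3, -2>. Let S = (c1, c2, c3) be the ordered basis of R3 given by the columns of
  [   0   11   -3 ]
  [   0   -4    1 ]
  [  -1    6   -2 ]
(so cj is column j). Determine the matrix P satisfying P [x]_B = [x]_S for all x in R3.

[[1, -2, -2], [0, 0, -1], [0, -1, -1]]

Take x = bj: its B-coordinates are the j-th standard unit vector, so P e_j — column j of P — equals [bj]_S.
b1 = c1 + 0·c2 + 0·c3, giving column 1 = <1, 0, 0>; repeating for each j gives P = [[1, -2, -2], [0, 0, -1], [0, -1, -1]].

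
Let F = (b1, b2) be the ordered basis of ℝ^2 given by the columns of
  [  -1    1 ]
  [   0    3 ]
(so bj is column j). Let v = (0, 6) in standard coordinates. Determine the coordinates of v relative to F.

(2, 2)

[v]_F is the unique c with M c = v, where M has columns b1, b2.
System: -c_1 + c_2 = 0, 0c_1 + 3c_2 = 6; solving gives c_1 = 2, c_2 = 2.
Check: 2b1 + 2b2 = (0, 6).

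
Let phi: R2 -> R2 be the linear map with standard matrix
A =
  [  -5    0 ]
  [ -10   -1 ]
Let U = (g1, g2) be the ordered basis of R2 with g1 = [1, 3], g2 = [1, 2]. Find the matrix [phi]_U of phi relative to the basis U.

[[-3, -2], [-2, -3]]

The j-th column of [phi]_U is [phi(gj)]_U.
phi(g1) = A g1 = [-5, -13] = -3g1 - 2g2, so column 1 is [-3, -2].
Repeating for g2 and assembling the columns gives [[-3, -2], [-2, -3]].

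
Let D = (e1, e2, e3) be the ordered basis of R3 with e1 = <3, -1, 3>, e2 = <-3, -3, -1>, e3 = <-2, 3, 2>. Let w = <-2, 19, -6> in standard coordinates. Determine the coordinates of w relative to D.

[w]_D is the unique c with M c = w, where M has columns e1, ..., e3.
Row-reducing the augmented matrix [M | w] gives c = (-4, -4, 1).
Check: -4e1 - 4e2 + e3 = <-2, 19, -6>.

<-4, -4, 1>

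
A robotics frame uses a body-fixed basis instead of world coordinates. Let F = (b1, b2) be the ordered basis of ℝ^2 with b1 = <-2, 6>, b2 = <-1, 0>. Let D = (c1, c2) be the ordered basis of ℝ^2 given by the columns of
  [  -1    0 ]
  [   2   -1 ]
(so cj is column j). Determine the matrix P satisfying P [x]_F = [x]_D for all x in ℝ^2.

Take x = bj: its F-coordinates are the j-th standard unit vector, so P e_j — column j of P — equals [bj]_D.
b1 = 2c1 - 2c2, giving column 1 = <2, -2>; repeating for each j gives P = [[2, 1], [-2, 2]].

[[2, 1], [-2, 2]]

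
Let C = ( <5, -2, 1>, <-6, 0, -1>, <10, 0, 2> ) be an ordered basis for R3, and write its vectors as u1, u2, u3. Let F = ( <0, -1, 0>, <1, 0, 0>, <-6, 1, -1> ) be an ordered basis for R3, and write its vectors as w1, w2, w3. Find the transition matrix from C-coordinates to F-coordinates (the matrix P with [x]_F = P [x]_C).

[[1, 1, -2], [-1, 0, -2], [-1, 1, -2]]

Let M have columns uj and N have columns wj. Then for every x, N [x]_F = x = M [x]_C, so P = N^(-1) M.
Since det N = -1, N^(-1) has integer entries; multiplying gives P = [[1, 1, -2], [-1, 0, -2], [-1, 1, -2]].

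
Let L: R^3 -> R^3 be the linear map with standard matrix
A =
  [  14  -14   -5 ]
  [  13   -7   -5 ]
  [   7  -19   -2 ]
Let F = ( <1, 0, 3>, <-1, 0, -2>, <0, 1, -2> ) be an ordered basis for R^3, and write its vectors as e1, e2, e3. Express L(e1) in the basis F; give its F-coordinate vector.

<-1, 0, -2>

Column 1 of [L]_F is the F-coordinate vector of L(e1).
In standard coordinates L(e1) = A e1 = <-1, -2, 1>.
Converting to F: <-1, -2, 1> = -e1 + 0·e2 - 2e3, so the coordinate vector is <-1, 0, -2>.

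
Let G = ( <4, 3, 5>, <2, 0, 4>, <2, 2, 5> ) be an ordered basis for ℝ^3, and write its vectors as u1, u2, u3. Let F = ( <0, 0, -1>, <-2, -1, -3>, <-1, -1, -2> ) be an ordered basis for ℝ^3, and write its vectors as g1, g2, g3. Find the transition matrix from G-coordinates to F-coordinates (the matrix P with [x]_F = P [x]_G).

Take x = uj: its G-coordinates are the j-th standard unit vector, so P e_j — column j of P — equals [uj]_F.
u1 = 2g1 - g2 - 2g3, giving column 1 = <2, -1, -2>; repeating for each j gives P = [[2, -2, -1], [-1, -2, 0], [-2, 2, -2]].

[[2, -2, -1], [-1, -2, 0], [-2, 2, -2]]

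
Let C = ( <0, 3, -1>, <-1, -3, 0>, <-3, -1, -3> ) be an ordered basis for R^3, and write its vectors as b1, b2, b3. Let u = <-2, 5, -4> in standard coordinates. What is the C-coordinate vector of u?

<1, -1, 1>

[u]_C is the unique c with M c = u, where M has columns b1, ..., b3.
Row-reducing the augmented matrix [M | u] gives c = (1, -1, 1).
Check: b1 - b2 + b3 = <-2, 5, -4>.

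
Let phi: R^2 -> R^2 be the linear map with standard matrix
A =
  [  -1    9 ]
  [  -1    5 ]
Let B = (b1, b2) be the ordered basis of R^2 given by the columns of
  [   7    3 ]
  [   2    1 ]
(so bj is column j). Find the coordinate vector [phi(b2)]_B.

Column 2 of [phi]_B is the B-coordinate vector of phi(b2).
In standard coordinates phi(b2) = A b2 = (6, 2).
Converting to B: (6, 2) = 0·b1 + 2b2, so the coordinate vector is (0, 2).

(0, 2)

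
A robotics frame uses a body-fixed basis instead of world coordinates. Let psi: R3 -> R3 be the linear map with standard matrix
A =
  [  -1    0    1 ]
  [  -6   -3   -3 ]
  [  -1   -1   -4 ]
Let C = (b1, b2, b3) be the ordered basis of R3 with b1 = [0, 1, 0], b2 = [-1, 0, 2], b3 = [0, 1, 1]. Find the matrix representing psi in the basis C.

[[-2, 1, -3], [0, -3, -1], [-1, -1, -3]]

Let P have columns b1, ..., b3. Then [psi]_C = P^(-1) A P.
Here det P = 1, so P^(-1) is integer; computing A P first and then P^(-1)(A P) gives [[-2, 1, -3], [0, -3, -1], [-1, -1, -3]].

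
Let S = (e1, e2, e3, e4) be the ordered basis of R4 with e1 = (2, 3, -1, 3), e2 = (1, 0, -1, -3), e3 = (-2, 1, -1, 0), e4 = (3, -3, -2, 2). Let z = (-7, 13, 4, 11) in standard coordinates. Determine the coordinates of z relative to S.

[z]_S is the unique c with M c = z, where M has columns e1, ..., e4.
Gaussian elimination on [M | z] yields c = (2, -3, 1, -2).
Check: 2e1 - 3e2 + e3 - 2e4 = (-7, 13, 4, 11).

(2, -3, 1, -2)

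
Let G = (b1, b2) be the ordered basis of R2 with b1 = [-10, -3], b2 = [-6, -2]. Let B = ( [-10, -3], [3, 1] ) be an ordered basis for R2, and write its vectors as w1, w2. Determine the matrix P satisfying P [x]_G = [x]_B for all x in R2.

Take x = bj: its G-coordinates are the j-th standard unit vector, so P e_j — column j of P — equals [bj]_B.
b1 = w1 + 0·w2, giving column 1 = [1, 0]; repeating for each j gives P = [[1, 0], [0, -2]].

[[1, 0], [0, -2]]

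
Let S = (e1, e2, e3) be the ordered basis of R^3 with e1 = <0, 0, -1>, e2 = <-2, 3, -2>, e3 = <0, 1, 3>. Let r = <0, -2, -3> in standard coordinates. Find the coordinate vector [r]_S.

Write r = c_1 e1 + ... + c_3 e3 and solve for the c_i.
Solving this 3x3 system gives c = (-3, 0, -2).
Check: -3e1 + 0·e2 - 2e3 = <0, -2, -3>.

<-3, 0, -2>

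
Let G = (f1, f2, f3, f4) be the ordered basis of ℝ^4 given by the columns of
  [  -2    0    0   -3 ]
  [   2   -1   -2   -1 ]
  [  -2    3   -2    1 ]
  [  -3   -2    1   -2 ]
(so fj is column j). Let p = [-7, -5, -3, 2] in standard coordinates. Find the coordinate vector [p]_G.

We seek scalars with c_1 f1 + ... + c_4 f4 = p; equivalently solve M c = p where the columns of M are f1, ..., f4.
Gaussian elimination on [M | p] yields c = (-1, -2, 1, 3).
Check: -f1 - 2f2 + f3 + 3f4 = [-7, -5, -3, 2].

[-1, -2, 1, 3]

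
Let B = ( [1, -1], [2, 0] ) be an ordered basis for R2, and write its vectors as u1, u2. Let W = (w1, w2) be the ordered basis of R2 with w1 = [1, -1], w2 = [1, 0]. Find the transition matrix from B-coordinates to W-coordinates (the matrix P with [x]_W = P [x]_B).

[[1, 0], [0, 2]]

Take x = uj: its B-coordinates are the j-th standard unit vector, so P e_j — column j of P — equals [uj]_W.
u1 = w1 + 0·w2, giving column 1 = [1, 0]; repeating for each j gives P = [[1, 0], [0, 2]].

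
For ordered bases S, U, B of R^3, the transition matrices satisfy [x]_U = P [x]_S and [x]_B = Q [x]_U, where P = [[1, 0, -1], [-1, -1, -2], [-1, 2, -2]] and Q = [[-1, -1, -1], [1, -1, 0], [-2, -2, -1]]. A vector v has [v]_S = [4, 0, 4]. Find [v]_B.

First [v]_U = P [v]_S = [0, -12, -12].
Then [v]_B = Q [v]_U = [24, 12, 36].

[24, 12, 36]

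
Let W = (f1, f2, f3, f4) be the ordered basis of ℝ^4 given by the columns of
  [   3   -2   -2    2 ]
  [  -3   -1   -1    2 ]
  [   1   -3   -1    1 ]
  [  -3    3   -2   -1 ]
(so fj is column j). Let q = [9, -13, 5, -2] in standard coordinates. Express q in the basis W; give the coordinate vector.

Write q = c_1 f1 + ... + c_4 f4 and solve for the c_i.
Solving this 4x4 system gives c = (3, -1, -3, -4).
Check: 3f1 - f2 - 3f3 - 4f4 = [9, -13, 5, -2].

[3, -1, -3, -4]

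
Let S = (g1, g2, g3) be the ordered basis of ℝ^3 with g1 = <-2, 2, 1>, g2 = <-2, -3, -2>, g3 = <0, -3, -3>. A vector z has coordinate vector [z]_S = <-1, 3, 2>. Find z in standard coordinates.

z = M [z]_S, where M has columns g1, ..., g3.
Carrying out the matrix-vector product, z = <-4, -17, -13>.

<-4, -17, -13>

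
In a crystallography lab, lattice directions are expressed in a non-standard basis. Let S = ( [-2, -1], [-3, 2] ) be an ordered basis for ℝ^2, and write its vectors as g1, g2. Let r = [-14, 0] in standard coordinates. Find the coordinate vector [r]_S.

[r]_S is the unique c with M c = r, where M has columns g1, g2.
System: -2c_1 - 3c_2 = -14, -c_1 + 2c_2 = 0; solving gives c_1 = 4, c_2 = 2.
Check: 4g1 + 2g2 = [-14, 0].

[4, 2]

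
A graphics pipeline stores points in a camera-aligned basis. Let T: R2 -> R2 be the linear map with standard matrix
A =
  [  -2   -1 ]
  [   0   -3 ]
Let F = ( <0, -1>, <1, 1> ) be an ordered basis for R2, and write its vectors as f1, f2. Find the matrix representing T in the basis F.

With P the matrix whose columns are f1, f2, [T]_F = P^(-1) A P.
Column by column: T(f1) = A f1 = <1, 3>; its F-coordinates <-2, 1> give column 1.
Continuing for each basis vector yields [T]_F = [[-2, 0], [1, -3]].

[[-2, 0], [1, -3]]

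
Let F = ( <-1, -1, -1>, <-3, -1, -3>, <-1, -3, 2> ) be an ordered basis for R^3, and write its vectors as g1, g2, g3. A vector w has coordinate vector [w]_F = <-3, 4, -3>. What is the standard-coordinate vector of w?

<-6, 8, -15>

By definition w = -3g1 + 4g2 - 3g3.
Summing componentwise gives <-6, 8, -15>.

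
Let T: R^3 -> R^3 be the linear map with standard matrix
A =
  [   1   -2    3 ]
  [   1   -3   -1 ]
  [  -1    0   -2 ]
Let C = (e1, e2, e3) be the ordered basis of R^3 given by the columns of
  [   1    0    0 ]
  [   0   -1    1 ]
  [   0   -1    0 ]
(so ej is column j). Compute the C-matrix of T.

[[1, -1, -2], [1, -2, 0], [2, 2, -3]]

With P the matrix whose columns are e1, ..., e3, [T]_C = P^(-1) A P.
Column by column: T(e1) = A e1 = <1, 1, -1>; its C-coordinates <1, 1, 2> give column 1.
Continuing for each basis vector yields [T]_C = [[1, -1, -2], [1, -2, 0], [2, 2, -3]].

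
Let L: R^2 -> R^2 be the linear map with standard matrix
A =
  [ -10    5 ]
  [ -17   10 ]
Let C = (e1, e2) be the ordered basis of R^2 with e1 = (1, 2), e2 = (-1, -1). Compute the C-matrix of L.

With P the matrix whose columns are e1, e2, [L]_C = P^(-1) A P.
Column by column: L(e1) = A e1 = (0, 3); its C-coordinates (3, 3) give column 1.
Continuing for each basis vector yields [L]_C = [[3, 2], [3, -3]].

[[3, 2], [3, -3]]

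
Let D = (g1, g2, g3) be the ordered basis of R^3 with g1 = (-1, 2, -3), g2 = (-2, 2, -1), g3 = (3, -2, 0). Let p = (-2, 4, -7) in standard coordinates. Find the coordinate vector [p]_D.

(3, -2, -1)

Write p = c_1 g1 + ... + c_3 g3 and solve for the c_i.
Solving this 3x3 system gives c = (3, -2, -1).
Check: 3g1 - 2g2 - g3 = (-2, 4, -7).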